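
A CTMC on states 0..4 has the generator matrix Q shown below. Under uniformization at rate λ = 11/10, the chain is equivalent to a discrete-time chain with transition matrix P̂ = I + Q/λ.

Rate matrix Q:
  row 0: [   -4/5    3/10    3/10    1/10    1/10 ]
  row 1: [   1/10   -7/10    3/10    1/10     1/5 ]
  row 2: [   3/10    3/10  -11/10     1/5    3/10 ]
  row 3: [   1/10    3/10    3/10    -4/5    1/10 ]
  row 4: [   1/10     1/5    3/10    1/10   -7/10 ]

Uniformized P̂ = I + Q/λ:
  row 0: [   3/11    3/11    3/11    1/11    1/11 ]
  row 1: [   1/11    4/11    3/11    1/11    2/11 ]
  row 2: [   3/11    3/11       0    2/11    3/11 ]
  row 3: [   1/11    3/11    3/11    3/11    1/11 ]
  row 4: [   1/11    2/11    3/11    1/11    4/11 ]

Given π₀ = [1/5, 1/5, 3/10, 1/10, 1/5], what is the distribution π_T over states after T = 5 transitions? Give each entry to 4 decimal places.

t=0: π = [0.2000, 0.2000, 0.3000, 0.1000, 0.2000]
t=1: π = [0.1818, 0.2727, 0.1909, 0.1364, 0.2182]
t=2: π = [0.1587, 0.2777, 0.2207, 0.1331, 0.2099]
t=3: π = [0.1599, 0.2789, 0.2125, 0.1352, 0.2135]
t=4: π = [0.1586, 0.2787, 0.2148, 0.1348, 0.2131]
t=5: π = [0.1588, 0.2787, 0.2142, 0.1349, 0.2134]

π = [0.1588, 0.2787, 0.2142, 0.1349, 0.2134]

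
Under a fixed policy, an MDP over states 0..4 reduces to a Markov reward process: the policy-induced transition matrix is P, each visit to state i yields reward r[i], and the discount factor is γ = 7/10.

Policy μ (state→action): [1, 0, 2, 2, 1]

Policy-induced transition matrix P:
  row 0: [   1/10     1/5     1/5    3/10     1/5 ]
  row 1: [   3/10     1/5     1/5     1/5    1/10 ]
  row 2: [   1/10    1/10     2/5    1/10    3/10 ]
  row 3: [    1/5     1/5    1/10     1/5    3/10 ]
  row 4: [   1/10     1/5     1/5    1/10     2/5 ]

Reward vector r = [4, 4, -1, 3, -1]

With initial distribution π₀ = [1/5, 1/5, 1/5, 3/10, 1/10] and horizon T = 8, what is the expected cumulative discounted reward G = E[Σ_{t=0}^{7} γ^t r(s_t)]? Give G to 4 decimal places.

G = 5.1657

t=0: π = [0.2000, 0.2000, 0.2000, 0.3000, 0.1000], E[r] = 2.2000, γ^t·E[r] = 2.200000, running G = 2.200000
t=1: π = [0.1700, 0.1800, 0.2100, 0.1900, 0.2500], E[r] = 1.5100, γ^t·E[r] = 1.057000, running G = 3.257000
t=2: π = [0.1550, 0.1790, 0.2230, 0.1710, 0.2720], E[r] = 1.3540, γ^t·E[r] = 0.663460, running G = 3.920460
t=3: π = [0.1529, 0.1777, 0.2275, 0.1660, 0.2759], E[r] = 1.3170, γ^t·E[r] = 0.451731, running G = 4.372191
t=4: π = [0.1521, 0.1773, 0.2289, 0.1650, 0.2768], E[r] = 1.3068, γ^t·E[r] = 0.313751, running G = 4.685942
t=5: π = [0.1519, 0.1771, 0.2293, 0.1646, 0.2770], E[r] = 1.3039, γ^t·E[r] = 0.219141, running G = 4.905083
t=6: π = [0.1519, 0.1771, 0.2294, 0.1646, 0.2771], E[r] = 1.3031, γ^t·E[r] = 0.153303, running G = 5.058385
t=7: π = [0.1519, 0.1771, 0.2294, 0.1645, 0.2771], E[r] = 1.3028, γ^t·E[r] = 0.107293, running G = 5.165678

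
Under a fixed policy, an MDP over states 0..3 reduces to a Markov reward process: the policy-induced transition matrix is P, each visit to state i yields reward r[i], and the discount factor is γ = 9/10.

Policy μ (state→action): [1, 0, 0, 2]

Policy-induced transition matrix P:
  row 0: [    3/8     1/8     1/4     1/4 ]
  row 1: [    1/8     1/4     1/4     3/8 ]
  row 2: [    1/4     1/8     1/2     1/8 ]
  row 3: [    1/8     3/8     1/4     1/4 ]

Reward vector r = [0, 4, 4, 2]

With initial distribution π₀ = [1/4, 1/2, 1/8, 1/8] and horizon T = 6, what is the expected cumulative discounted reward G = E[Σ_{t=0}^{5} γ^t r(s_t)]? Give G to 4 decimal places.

G = 12.4792

t=0: π = [0.2500, 0.5000, 0.1250, 0.1250], E[r] = 2.7500, γ^t·E[r] = 2.750000, running G = 2.750000
t=1: π = [0.2031, 0.2188, 0.2813, 0.2969], E[r] = 2.5938, γ^t·E[r] = 2.334375, running G = 5.084375
t=2: π = [0.2109, 0.2266, 0.3203, 0.2422], E[r] = 2.6719, γ^t·E[r] = 2.164219, running G = 7.248594
t=3: π = [0.2178, 0.2139, 0.3301, 0.2383], E[r] = 2.6523, γ^t·E[r] = 1.933559, running G = 9.182152
t=4: π = [0.2207, 0.2113, 0.3325, 0.2355], E[r] = 2.6462, γ^t·E[r] = 1.736198, running G = 10.918351
t=5: π = [0.2217, 0.2103, 0.3331, 0.2348], E[r] = 2.6433, γ^t·E[r] = 1.560866, running G = 12.479217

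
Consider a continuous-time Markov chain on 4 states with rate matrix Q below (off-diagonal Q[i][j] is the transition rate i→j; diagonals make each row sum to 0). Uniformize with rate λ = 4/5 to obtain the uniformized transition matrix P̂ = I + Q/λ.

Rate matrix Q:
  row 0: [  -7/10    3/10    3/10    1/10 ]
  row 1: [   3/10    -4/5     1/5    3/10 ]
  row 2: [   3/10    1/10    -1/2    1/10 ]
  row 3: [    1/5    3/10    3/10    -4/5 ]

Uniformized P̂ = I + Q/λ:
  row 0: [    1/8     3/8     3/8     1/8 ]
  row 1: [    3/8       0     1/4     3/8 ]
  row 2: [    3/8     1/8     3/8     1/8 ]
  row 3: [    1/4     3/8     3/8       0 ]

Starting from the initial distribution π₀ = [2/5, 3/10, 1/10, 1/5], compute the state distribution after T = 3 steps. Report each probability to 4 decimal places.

t=0: π = [0.4000, 0.3000, 0.1000, 0.2000]
t=1: π = [0.2500, 0.2375, 0.3375, 0.1750]
t=2: π = [0.2906, 0.2016, 0.3453, 0.1625]
t=3: π = [0.2820, 0.2131, 0.3498, 0.1551]

π = [0.2820, 0.2131, 0.3498, 0.1551]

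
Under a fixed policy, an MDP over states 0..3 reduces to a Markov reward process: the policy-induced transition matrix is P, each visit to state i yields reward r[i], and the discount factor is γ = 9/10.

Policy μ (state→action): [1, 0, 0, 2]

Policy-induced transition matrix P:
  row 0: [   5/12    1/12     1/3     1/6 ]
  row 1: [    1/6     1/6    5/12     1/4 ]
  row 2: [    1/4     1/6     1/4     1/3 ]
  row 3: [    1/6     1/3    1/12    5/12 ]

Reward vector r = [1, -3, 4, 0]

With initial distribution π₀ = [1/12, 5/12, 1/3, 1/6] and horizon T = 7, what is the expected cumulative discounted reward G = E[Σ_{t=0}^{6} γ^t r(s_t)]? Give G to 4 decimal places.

G = 3.1411

t=0: π = [0.0833, 0.4167, 0.3333, 0.1667], E[r] = 0.1667, γ^t·E[r] = 0.166667, running G = 0.166667
t=1: π = [0.2153, 0.1875, 0.2986, 0.2986], E[r] = 0.8472, γ^t·E[r] = 0.762500, running G = 0.929167
t=2: π = [0.2454, 0.1985, 0.2494, 0.3067], E[r] = 0.6476, γ^t·E[r] = 0.524531, running G = 1.453698
t=3: π = [0.2488, 0.1973, 0.2524, 0.3015], E[r] = 0.6664, γ^t·E[r] = 0.485824, running G = 1.939522
t=4: π = [0.2499, 0.1962, 0.2534, 0.3005], E[r] = 0.6749, γ^t·E[r] = 0.442795, running G = 2.382317
t=5: π = [0.2503, 0.1959, 0.2534, 0.3004], E[r] = 0.6762, γ^t·E[r] = 0.399278, running G = 2.781595
t=6: π = [0.2503, 0.1959, 0.2534, 0.3003], E[r] = 0.6765, γ^t·E[r] = 0.359525, running G = 3.141120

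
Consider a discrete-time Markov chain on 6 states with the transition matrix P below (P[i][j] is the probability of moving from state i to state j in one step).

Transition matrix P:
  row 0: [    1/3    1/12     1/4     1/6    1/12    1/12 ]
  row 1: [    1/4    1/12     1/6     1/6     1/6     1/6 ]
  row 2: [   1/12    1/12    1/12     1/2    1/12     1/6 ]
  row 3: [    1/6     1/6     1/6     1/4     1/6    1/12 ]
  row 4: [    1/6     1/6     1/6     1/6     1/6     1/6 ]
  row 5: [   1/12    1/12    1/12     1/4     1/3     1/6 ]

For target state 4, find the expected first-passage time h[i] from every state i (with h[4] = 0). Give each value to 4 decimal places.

h = [7.0271, 6.3092, 6.6975, 6.3530, 0.0000, 5.1093]

First-step conditioning: h[4] = 0; for i ≠ 4, h[i] = 1 + Σ_k P[i][k]·h[k].
  h[0] = 1 + 1/3·h[0] + 1/12·h[1] + 1/4·h[2] + 1/6·h[3] + 1/12·h[5]
  h[1] = 1 + 1/4·h[0] + 1/12·h[1] + 1/6·h[2] + 1/6·h[3] + 1/6·h[5]
  h[2] = 1 + 1/12·h[0] + 1/12·h[1] + 1/12·h[2] + 1/2·h[3] + 1/6·h[5]
  h[3] = 1 + 1/6·h[0] + 1/6·h[1] + 1/6·h[2] + 1/4·h[3] + 1/12·h[5]
  h[5] = 1 + 1/12·h[0] + 1/12·h[1] + 1/12·h[2] + 1/4·h[3] + 1/6·h[5]
Solving the 5×5 linear system over states ≠ 4 gives exactly h = [28228/4017, 8448/1339, 8968/1339, 25520/4017, 0, 20524/4017] (h[4] = 0 is the target).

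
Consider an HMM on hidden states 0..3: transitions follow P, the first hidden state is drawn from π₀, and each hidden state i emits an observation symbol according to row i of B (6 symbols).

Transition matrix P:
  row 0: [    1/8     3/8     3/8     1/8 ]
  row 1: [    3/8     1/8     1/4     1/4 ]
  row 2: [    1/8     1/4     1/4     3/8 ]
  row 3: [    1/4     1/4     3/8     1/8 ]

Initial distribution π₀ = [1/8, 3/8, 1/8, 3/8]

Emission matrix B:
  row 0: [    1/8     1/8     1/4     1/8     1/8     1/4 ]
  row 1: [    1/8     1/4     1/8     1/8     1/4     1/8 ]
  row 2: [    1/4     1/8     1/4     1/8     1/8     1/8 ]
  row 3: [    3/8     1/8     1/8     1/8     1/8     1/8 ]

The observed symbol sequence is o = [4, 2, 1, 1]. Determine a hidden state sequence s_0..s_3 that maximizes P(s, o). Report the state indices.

path = [1, 0, 1, 0]

t=0: δ = [1.562e-02, 9.375e-02, 1.562e-02, 4.688e-02]  (obs o_0=4)
t=1: δ = [8.789e-03, 1.465e-03, 5.859e-03, 2.930e-03]  ψ = [1, 1, 1, 1]  (obs o_1=2)
t=2: δ = [1.373e-04, 8.240e-04, 4.120e-04, 2.747e-04]  ψ = [0, 0, 0, 2]  (obs o_2=1)
t=3: δ = [3.862e-05, 2.575e-05, 2.575e-05, 2.575e-05]  ψ = [1, 1, 1, 1]  (obs o_3=1)
backtrack: best end state = 0; path = [1, 0, 1, 0]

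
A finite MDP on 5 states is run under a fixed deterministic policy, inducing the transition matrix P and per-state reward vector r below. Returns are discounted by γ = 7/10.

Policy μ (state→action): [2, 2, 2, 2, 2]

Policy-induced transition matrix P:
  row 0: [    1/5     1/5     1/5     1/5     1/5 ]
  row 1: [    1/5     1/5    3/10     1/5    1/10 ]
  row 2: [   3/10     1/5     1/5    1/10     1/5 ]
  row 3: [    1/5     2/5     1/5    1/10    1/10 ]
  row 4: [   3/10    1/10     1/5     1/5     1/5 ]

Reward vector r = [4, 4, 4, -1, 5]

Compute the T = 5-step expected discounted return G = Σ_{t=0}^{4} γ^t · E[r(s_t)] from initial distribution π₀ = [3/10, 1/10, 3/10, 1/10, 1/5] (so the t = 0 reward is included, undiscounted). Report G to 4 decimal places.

G = 9.6626

t=0: π = [0.3000, 0.1000, 0.3000, 0.1000, 0.2000], E[r] = 3.7000, γ^t·E[r] = 3.700000, running G = 3.700000
t=1: π = [0.2500, 0.2000, 0.2100, 0.1600, 0.1800], E[r] = 3.3800, γ^t·E[r] = 2.366000, running G = 6.066000
t=2: π = [0.2390, 0.2140, 0.2200, 0.1630, 0.1640], E[r] = 3.3490, γ^t·E[r] = 1.641010, running G = 7.707010
t=3: π = [0.2384, 0.2162, 0.2214, 0.1617, 0.1623], E[r] = 3.3538, γ^t·E[r] = 1.150353, running G = 8.857363
t=4: π = [0.2384, 0.2161, 0.2216, 0.1617, 0.1622], E[r] = 3.3538, γ^t·E[r] = 0.805238, running G = 9.662601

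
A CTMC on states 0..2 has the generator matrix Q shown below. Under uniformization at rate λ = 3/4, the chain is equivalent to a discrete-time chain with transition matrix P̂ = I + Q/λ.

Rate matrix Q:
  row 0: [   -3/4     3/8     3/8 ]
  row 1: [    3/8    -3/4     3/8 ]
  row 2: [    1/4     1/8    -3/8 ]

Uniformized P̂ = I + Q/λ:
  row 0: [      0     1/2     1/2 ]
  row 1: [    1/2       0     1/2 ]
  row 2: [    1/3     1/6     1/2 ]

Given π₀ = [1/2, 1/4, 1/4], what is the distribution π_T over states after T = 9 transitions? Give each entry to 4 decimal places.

t=0: π = [0.5000, 0.2500, 0.2500]
t=1: π = [0.2083, 0.2917, 0.5000]
t=2: π = [0.3125, 0.1875, 0.5000]
t=3: π = [0.2604, 0.2396, 0.5000]
t=4: π = [0.2865, 0.2135, 0.5000]
t=5: π = [0.2734, 0.2266, 0.5000]
t=6: π = [0.2799, 0.2201, 0.5000]
t=7: π = [0.2767, 0.2233, 0.5000]
t=8: π = [0.2783, 0.2217, 0.5000]
t=9: π = [0.2775, 0.2225, 0.5000]

π = [0.2775, 0.2225, 0.5000]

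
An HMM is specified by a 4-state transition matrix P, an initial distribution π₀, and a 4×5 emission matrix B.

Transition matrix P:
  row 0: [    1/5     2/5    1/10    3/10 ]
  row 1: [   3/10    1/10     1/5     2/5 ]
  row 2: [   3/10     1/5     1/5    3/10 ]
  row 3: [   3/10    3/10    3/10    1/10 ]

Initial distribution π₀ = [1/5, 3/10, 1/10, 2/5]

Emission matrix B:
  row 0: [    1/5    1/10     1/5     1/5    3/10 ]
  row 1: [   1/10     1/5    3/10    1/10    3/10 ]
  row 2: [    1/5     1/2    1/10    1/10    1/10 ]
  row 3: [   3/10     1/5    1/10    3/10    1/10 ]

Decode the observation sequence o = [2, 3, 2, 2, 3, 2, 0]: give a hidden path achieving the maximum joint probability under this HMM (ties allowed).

t=0: δ = [4.000e-02, 9.000e-02, 1.000e-02, 4.000e-02]  (obs o_0=2)
t=1: δ = [5.400e-03, 1.600e-03, 1.800e-03, 1.080e-02]  ψ = [1, 0, 1, 1]  (obs o_1=3)
t=2: δ = [6.480e-04, 9.720e-04, 3.240e-04, 1.620e-04]  ψ = [3, 3, 3, 0]  (obs o_2=2)
t=3: δ = [5.832e-05, 7.776e-05, 1.944e-05, 3.888e-05]  ψ = [1, 0, 1, 1]  (obs o_3=2)
t=4: δ = [4.666e-06, 2.333e-06, 1.555e-06, 9.331e-06]  ψ = [1, 0, 1, 1]  (obs o_4=3)
t=5: δ = [5.599e-07, 8.398e-07, 2.799e-07, 1.400e-07]  ψ = [3, 3, 3, 0]  (obs o_5=2)
t=6: δ = [5.039e-08, 2.239e-08, 3.359e-08, 1.008e-07]  ψ = [1, 0, 1, 1]  (obs o_6=0)
backtrack: best end state = 3; path = [1, 3, 0, 1, 3, 1, 3]

path = [1, 3, 0, 1, 3, 1, 3]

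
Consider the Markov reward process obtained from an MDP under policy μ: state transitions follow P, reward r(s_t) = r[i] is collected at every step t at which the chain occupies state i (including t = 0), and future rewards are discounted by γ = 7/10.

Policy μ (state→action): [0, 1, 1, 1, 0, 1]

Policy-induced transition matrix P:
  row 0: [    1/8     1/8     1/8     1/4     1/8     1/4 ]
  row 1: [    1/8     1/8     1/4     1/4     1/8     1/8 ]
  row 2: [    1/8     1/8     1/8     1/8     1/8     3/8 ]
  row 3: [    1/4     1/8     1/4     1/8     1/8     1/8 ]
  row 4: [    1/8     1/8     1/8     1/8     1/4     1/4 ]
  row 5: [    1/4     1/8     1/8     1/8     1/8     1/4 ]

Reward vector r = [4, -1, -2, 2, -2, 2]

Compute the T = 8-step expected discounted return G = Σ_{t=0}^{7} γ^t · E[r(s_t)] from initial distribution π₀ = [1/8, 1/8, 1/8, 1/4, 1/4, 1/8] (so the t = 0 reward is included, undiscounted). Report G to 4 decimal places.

t=0: π = [0.1250, 0.1250, 0.1250, 0.2500, 0.2500, 0.1250], E[r] = 0.3750, γ^t·E[r] = 0.375000, running G = 0.375000
t=1: π = [0.1719, 0.1250, 0.1719, 0.1563, 0.1563, 0.2188], E[r] = 0.6563, γ^t·E[r] = 0.459375, running G = 0.834375
t=2: π = [0.1719, 0.1250, 0.1602, 0.1621, 0.1445, 0.2363], E[r] = 0.7500, γ^t·E[r] = 0.367500, running G = 1.201875
t=3: π = [0.1748, 0.1250, 0.1609, 0.1621, 0.1431, 0.2341], E[r] = 0.7588, γ^t·E[r] = 0.260265, running G = 1.462140
t=4: π = [0.1745, 0.1250, 0.1609, 0.1625, 0.1429, 0.2342], E[r] = 0.7590, γ^t·E[r] = 0.182229, running G = 1.644369
t=5: π = [0.1746, 0.1250, 0.1609, 0.1624, 0.1429, 0.2342], E[r] = 0.7590, γ^t·E[r] = 0.127564, running G = 1.771933
t=6: π = [0.1746, 0.1250, 0.1609, 0.1624, 0.1429, 0.2342], E[r] = 0.7590, γ^t·E[r] = 0.089296, running G = 1.861229
t=7: π = [0.1746, 0.1250, 0.1609, 0.1624, 0.1429, 0.2342], E[r] = 0.7590, γ^t·E[r] = 0.062507, running G = 1.923737

G = 1.9237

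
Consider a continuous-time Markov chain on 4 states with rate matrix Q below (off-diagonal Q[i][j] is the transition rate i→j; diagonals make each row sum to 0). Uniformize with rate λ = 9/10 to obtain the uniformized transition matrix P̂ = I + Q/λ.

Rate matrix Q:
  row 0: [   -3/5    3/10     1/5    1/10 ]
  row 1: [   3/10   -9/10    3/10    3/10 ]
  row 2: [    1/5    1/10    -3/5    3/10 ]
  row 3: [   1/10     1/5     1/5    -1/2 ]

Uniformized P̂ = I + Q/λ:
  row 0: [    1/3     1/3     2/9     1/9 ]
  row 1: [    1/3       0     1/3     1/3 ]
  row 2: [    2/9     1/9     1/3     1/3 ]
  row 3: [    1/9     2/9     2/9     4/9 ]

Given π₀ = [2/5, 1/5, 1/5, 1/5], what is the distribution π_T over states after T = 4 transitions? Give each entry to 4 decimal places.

t=0: π = [0.4000, 0.2000, 0.2000, 0.2000]
t=1: π = [0.2667, 0.2000, 0.2667, 0.2667]
t=2: π = [0.2444, 0.1778, 0.2741, 0.3037]
t=3: π = [0.2354, 0.1794, 0.2724, 0.3128]
t=4: π = [0.2336, 0.1782, 0.2724, 0.3158]

π = [0.2336, 0.1782, 0.2724, 0.3158]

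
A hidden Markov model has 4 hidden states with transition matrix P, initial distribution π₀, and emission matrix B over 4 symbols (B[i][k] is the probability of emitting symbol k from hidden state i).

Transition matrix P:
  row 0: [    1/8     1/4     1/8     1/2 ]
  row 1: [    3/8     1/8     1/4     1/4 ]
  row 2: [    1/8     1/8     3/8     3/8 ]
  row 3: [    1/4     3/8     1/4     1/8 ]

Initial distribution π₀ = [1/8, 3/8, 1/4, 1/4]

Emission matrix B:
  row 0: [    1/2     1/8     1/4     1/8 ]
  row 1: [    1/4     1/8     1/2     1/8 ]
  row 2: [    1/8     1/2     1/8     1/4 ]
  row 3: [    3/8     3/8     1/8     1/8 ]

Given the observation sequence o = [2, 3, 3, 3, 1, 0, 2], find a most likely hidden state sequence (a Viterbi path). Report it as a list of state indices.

t=0: δ = [3.125e-02, 1.875e-01, 3.125e-02, 3.125e-02]  (obs o_0=2)
t=1: δ = [8.789e-03, 2.930e-03, 1.172e-02, 5.859e-03]  ψ = [1, 1, 1, 1]  (obs o_1=3)
t=2: δ = [1.831e-04, 2.747e-04, 1.099e-03, 5.493e-04]  ψ = [2, 0, 2, 0]  (obs o_2=3)
t=3: δ = [1.717e-05, 2.575e-05, 1.030e-04, 5.150e-05]  ψ = [2, 3, 2, 2]  (obs o_3=3)
t=4: δ = [1.609e-06, 2.414e-06, 1.931e-05, 1.448e-05]  ψ = [2, 3, 2, 2]  (obs o_4=1)
t=5: δ = [1.810e-06, 1.358e-06, 9.052e-07, 2.716e-06]  ψ = [3, 3, 2, 2]  (obs o_5=0)
t=6: δ = [1.697e-07, 5.092e-07, 8.487e-08, 1.132e-07]  ψ = [3, 3, 3, 0]  (obs o_6=2)
backtrack: best end state = 1; path = [1, 2, 2, 2, 2, 3, 1]

path = [1, 2, 2, 2, 2, 3, 1]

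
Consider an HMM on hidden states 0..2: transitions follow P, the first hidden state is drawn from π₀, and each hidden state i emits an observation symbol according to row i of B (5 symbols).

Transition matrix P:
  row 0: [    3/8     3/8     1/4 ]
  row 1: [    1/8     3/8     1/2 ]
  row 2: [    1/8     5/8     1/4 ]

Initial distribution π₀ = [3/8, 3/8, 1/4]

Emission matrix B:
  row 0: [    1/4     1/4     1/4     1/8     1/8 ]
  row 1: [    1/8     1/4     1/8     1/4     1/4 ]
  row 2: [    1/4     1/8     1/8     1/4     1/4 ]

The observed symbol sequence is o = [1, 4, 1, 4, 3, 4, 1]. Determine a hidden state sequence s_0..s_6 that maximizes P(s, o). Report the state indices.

t=0: δ = [9.375e-02, 9.375e-02, 3.125e-02]  (obs o_0=1)
t=1: δ = [4.395e-03, 8.789e-03, 1.172e-02]  ψ = [0, 0, 1]  (obs o_1=4)
t=2: δ = [4.120e-04, 1.831e-03, 5.493e-04]  ψ = [0, 2, 1]  (obs o_2=1)
t=3: δ = [2.861e-05, 1.717e-04, 2.289e-04]  ψ = [1, 1, 1]  (obs o_3=4)
t=4: δ = [3.576e-06, 3.576e-05, 2.146e-05]  ψ = [2, 2, 1]  (obs o_4=3)
t=5: δ = [5.588e-07, 3.353e-06, 4.470e-06]  ψ = [1, 1, 1]  (obs o_5=4)
t=6: δ = [1.397e-07, 6.985e-07, 2.095e-07]  ψ = [2, 2, 1]  (obs o_6=1)
backtrack: best end state = 1; path = [1, 2, 1, 2, 1, 2, 1]

path = [1, 2, 1, 2, 1, 2, 1]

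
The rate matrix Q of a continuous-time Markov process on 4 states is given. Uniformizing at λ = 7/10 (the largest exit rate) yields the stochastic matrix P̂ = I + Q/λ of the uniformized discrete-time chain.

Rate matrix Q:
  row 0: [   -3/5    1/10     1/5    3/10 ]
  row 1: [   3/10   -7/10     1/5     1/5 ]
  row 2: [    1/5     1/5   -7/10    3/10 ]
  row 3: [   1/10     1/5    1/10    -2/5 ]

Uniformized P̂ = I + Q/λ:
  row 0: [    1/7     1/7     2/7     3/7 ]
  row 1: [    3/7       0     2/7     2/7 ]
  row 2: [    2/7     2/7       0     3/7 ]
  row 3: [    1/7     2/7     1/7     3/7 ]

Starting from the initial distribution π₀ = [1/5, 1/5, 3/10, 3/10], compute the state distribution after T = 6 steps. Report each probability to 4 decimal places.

t=0: π = [0.2000, 0.2000, 0.3000, 0.3000]
t=1: π = [0.2429, 0.2000, 0.1571, 0.4000]
t=2: π = [0.2224, 0.1939, 0.1837, 0.4000]
t=3: π = [0.2245, 0.1985, 0.1761, 0.4009]
t=4: π = [0.2247, 0.1969, 0.1781, 0.4002]
t=5: π = [0.2246, 0.1973, 0.1776, 0.4004]
t=6: π = [0.2246, 0.1972, 0.1778, 0.4004]

π = [0.2246, 0.1972, 0.1778, 0.4004]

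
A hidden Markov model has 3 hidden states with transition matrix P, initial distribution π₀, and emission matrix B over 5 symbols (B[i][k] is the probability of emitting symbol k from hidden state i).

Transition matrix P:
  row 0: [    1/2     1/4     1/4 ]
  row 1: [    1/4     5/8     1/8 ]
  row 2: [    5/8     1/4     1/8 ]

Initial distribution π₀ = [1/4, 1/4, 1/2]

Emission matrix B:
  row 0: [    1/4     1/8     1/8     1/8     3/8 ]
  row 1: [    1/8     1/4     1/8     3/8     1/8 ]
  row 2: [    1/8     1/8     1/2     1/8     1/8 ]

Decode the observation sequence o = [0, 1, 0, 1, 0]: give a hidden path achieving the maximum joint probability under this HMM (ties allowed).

t=0: δ = [6.250e-02, 3.125e-02, 6.250e-02]  (obs o_0=0)
t=1: δ = [4.883e-03, 4.883e-03, 1.953e-03]  ψ = [2, 1, 0]  (obs o_1=1)
t=2: δ = [6.104e-04, 3.815e-04, 1.526e-04]  ψ = [0, 1, 0]  (obs o_2=0)
t=3: δ = [3.815e-05, 5.960e-05, 1.907e-05]  ψ = [0, 1, 0]  (obs o_3=1)
t=4: δ = [4.768e-06, 4.657e-06, 1.192e-06]  ψ = [0, 1, 0]  (obs o_4=0)
backtrack: best end state = 0; path = [2, 0, 0, 0, 0]

path = [2, 0, 0, 0, 0]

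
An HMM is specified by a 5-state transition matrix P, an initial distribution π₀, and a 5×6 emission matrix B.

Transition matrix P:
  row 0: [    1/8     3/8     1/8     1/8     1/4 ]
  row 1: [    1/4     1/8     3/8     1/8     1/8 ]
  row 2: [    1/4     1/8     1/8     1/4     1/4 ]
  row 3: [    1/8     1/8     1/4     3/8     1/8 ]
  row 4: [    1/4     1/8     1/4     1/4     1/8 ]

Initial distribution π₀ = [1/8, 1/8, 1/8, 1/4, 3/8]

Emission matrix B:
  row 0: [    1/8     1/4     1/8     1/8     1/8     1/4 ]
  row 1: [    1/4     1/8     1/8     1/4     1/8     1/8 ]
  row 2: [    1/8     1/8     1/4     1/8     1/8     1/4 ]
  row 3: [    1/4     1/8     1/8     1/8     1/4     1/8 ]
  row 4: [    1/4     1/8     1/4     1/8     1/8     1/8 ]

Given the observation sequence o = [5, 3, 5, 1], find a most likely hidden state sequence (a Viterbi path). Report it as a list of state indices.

path = [0, 1, 2, 0]

t=0: δ = [3.125e-02, 1.562e-02, 3.125e-02, 3.125e-02, 4.688e-02]  (obs o_0=5)
t=1: δ = [1.465e-03, 2.930e-03, 1.465e-03, 1.465e-03, 9.766e-04]  ψ = [4, 0, 4, 3, 0]  (obs o_1=3)
t=2: δ = [1.831e-04, 6.866e-05, 2.747e-04, 6.866e-05, 4.578e-05]  ψ = [1, 0, 1, 3, 0]  (obs o_2=5)
t=3: δ = [1.717e-05, 8.583e-06, 4.292e-06, 8.583e-06, 8.583e-06]  ψ = [2, 0, 2, 2, 2]  (obs o_3=1)
backtrack: best end state = 0; path = [0, 1, 2, 0]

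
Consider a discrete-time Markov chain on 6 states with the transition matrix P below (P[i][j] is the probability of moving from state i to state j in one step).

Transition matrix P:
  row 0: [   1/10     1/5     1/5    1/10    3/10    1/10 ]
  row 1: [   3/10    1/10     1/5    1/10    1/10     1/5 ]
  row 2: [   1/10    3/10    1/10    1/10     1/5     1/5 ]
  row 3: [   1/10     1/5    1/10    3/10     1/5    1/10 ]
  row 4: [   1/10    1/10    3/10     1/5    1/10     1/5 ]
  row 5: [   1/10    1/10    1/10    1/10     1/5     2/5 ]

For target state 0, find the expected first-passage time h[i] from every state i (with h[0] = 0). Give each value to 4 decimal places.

h = [0.0000, 6.1848, 7.4458, 7.5640, 7.6858, 7.7611]

First-step conditioning: h[0] = 0; for i ≠ 0, h[i] = 1 + Σ_k P[i][k]·h[k].
  h[1] = 1 + 1/10·h[1] + 1/5·h[2] + 1/10·h[3] + 1/10·h[4] + 1/5·h[5]
  h[2] = 1 + 3/10·h[1] + 1/10·h[2] + 1/10·h[3] + 1/5·h[4] + 1/5·h[5]
  h[3] = 1 + 1/5·h[1] + 1/10·h[2] + 3/10·h[3] + 1/5·h[4] + 1/10·h[5]
  h[4] = 1 + 1/10·h[1] + 3/10·h[2] + 1/5·h[3] + 1/10·h[4] + 1/5·h[5]
  h[5] = 1 + 1/10·h[1] + 1/10·h[2] + 1/10·h[3] + 1/5·h[4] + 2/5·h[5]
Solving the 5×5 linear system over states ≠ 0 gives exactly h = [0, 11510/1861, 41570/5583, 42230/5583, 42910/5583, 43330/5583] (h[0] = 0 is the target).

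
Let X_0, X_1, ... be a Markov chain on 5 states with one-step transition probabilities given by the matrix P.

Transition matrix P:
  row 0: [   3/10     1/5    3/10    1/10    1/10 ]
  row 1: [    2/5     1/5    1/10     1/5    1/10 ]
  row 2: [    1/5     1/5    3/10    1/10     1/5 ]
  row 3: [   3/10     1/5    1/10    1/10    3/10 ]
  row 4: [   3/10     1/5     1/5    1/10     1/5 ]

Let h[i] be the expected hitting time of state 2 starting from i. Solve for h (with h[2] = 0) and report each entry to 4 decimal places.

First-step conditioning: h[2] = 0; for i ≠ 2, h[i] = 1 + Σ_k P[i][k]·h[k].
  h[0] = 1 + 3/10·h[0] + 1/5·h[1] + 1/10·h[3] + 1/10·h[4]
  h[1] = 1 + 2/5·h[0] + 1/5·h[1] + 1/5·h[3] + 1/10·h[4]
  h[3] = 1 + 3/10·h[0] + 1/5·h[1] + 1/10·h[3] + 3/10·h[4]
  h[4] = 1 + 3/10·h[0] + 1/5·h[1] + 1/10·h[3] + 1/5·h[4]
Solving the 4×4 linear system over states ≠ 2 gives exactly h = [9/2, 11/2, 0, 11/2, 5] (h[2] = 0 is the target).

h = [4.5000, 5.5000, 0.0000, 5.5000, 5.0000]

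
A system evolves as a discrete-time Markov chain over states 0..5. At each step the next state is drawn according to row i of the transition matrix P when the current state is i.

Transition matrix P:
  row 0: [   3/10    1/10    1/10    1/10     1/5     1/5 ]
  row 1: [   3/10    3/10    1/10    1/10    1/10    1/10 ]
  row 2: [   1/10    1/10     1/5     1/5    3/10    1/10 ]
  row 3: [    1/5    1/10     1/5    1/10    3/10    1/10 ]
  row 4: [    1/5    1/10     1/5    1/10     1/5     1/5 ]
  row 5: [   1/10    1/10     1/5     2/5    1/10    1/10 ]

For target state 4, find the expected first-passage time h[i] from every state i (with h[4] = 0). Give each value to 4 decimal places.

First-step conditioning: h[4] = 0; for i ≠ 4, h[i] = 1 + Σ_k P[i][k]·h[k].
  h[0] = 1 + 3/10·h[0] + 1/10·h[1] + 1/10·h[2] + 1/10·h[3] + 1/5·h[5]
  h[1] = 1 + 3/10·h[0] + 3/10·h[1] + 1/10·h[2] + 1/10·h[3] + 1/10·h[5]
  h[2] = 1 + 1/10·h[0] + 1/10·h[1] + 1/5·h[2] + 1/5·h[3] + 1/10·h[5]
  h[3] = 1 + 1/5·h[0] + 1/10·h[1] + 1/5·h[2] + 1/10·h[3] + 1/10·h[5]
  h[5] = 1 + 1/10·h[0] + 1/10·h[1] + 1/5·h[2] + 2/5·h[3] + 1/10·h[5]
Solving the 5×5 linear system over states ≠ 4 gives exactly h = [6800/1383, 7610/1383, 5920/1383, 2000/461, 0, 7120/1383] (h[4] = 0 is the target).

h = [4.9168, 5.5025, 4.2805, 4.3384, 0.0000, 5.1482]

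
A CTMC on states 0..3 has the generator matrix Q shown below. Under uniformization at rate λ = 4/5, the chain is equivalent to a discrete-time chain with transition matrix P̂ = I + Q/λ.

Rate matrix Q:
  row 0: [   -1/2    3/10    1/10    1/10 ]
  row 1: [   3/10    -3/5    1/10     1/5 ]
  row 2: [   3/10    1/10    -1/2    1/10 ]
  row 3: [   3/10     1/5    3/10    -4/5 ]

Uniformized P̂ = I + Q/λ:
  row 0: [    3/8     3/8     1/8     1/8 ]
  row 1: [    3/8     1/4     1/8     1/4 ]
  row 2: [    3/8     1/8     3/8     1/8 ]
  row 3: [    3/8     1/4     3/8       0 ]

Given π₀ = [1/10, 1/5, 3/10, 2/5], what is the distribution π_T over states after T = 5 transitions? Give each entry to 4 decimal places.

π = [0.3750, 0.2701, 0.2138, 0.1411]

t=0: π = [0.1000, 0.2000, 0.3000, 0.4000]
t=1: π = [0.3750, 0.2250, 0.3000, 0.1000]
t=2: π = [0.3750, 0.2594, 0.2250, 0.1406]
t=3: π = [0.3750, 0.2688, 0.2164, 0.1398]
t=4: π = [0.3750, 0.2698, 0.2141, 0.1411]
t=5: π = [0.3750, 0.2701, 0.2138, 0.1411]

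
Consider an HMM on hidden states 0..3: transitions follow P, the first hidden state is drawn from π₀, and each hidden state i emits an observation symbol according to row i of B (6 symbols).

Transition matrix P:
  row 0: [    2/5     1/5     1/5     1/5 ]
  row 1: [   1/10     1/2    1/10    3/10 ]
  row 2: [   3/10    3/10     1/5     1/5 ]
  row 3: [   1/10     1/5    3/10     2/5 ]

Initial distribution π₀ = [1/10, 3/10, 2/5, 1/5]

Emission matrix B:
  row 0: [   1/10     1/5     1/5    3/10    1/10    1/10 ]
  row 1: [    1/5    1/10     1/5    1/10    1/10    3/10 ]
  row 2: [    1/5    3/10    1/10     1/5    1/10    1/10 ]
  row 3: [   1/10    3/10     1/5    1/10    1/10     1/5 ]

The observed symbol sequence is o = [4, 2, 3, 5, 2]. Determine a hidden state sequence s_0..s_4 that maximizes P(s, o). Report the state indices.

t=0: δ = [1.000e-02, 3.000e-02, 4.000e-02, 2.000e-02]  (obs o_0=4)
t=1: δ = [2.400e-03, 3.000e-03, 8.000e-04, 1.800e-03]  ψ = [2, 1, 2, 1]  (obs o_1=2)
t=2: δ = [2.880e-04, 1.500e-04, 1.080e-04, 9.000e-05]  ψ = [0, 1, 3, 1]  (obs o_2=3)
t=3: δ = [1.152e-05, 2.250e-05, 5.760e-06, 1.152e-05]  ψ = [0, 1, 0, 0]  (obs o_3=5)
t=4: δ = [9.216e-07, 2.250e-06, 3.456e-07, 1.350e-06]  ψ = [0, 1, 3, 1]  (obs o_4=2)
backtrack: best end state = 1; path = [1, 1, 1, 1, 1]

path = [1, 1, 1, 1, 1]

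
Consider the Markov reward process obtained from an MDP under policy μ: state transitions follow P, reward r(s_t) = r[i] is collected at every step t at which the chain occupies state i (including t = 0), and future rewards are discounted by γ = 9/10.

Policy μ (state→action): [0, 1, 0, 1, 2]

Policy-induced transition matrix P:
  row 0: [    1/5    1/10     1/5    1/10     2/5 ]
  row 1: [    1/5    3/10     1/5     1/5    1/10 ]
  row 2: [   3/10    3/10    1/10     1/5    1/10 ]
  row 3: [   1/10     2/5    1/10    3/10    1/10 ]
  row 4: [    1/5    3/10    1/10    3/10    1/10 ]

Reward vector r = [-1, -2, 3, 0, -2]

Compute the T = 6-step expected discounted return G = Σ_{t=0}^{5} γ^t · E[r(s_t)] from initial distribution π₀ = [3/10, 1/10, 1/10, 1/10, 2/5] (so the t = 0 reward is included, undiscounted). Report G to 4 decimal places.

t=0: π = [0.3000, 0.1000, 0.1000, 0.1000, 0.4000], E[r] = -1.0000, γ^t·E[r] = -1.000000, running G = -1.000000
t=1: π = [0.2000, 0.2500, 0.1400, 0.2200, 0.1900], E[r] = -0.6600, γ^t·E[r] = -0.594000, running G = -1.594000
t=2: π = [0.1920, 0.2820, 0.1450, 0.2210, 0.1600], E[r] = -0.6410, γ^t·E[r] = -0.519210, running G = -2.113210
t=3: π = [0.1924, 0.2837, 0.1474, 0.2189, 0.1576], E[r] = -0.6328, γ^t·E[r] = -0.461311, running G = -2.574521
t=4: π = [0.1929, 0.2834, 0.1476, 0.2184, 0.1577], E[r] = -0.6323, γ^t·E[r] = -0.414839, running G = -2.989360
t=5: π = [0.1929, 0.2833, 0.1476, 0.2183, 0.1579], E[r] = -0.6323, γ^t·E[r] = -0.373363, running G = -3.362723

G = -3.3627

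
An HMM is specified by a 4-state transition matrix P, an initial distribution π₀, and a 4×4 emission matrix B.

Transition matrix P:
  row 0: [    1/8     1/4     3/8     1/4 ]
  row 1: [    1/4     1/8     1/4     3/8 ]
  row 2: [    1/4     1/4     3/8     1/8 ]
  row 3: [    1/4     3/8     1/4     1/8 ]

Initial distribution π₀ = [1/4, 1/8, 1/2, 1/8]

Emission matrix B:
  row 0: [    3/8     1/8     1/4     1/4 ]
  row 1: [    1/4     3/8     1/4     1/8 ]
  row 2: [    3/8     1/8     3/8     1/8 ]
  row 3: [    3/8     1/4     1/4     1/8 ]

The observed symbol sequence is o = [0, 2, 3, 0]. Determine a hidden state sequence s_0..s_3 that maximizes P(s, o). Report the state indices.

t=0: δ = [9.375e-02, 3.125e-02, 1.875e-01, 4.688e-02]  (obs o_0=0)
t=1: δ = [1.172e-02, 1.172e-02, 2.637e-02, 5.859e-03]  ψ = [2, 2, 2, 0]  (obs o_1=2)
t=2: δ = [1.648e-03, 8.240e-04, 1.236e-03, 5.493e-04]  ψ = [2, 2, 2, 1]  (obs o_2=3)
t=3: δ = [1.159e-04, 1.030e-04, 2.317e-04, 1.545e-04]  ψ = [2, 0, 0, 0]  (obs o_3=0)
backtrack: best end state = 2; path = [2, 2, 0, 2]

path = [2, 2, 0, 2]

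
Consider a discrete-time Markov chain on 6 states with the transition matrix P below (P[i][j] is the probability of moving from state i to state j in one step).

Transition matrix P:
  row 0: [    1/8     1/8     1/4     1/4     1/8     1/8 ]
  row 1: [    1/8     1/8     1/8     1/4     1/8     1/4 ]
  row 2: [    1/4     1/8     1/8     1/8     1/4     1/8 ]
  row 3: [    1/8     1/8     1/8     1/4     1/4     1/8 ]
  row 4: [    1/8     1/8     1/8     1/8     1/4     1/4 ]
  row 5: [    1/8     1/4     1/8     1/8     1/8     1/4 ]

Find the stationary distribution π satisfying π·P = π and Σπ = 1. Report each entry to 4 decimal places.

π = [0.1429, 0.1489, 0.1429, 0.1845, 0.1896, 0.1912]

Balance equations π_j = Σ_i π_i·P[i][j]:
  π_0 = 1/8·π_0 + 1/8·π_1 + 1/4·π_2 + 1/8·π_3 + 1/8·π_4 + 1/8·π_5
  π_1 = 1/8·π_0 + 1/8·π_1 + 1/8·π_2 + 1/8·π_3 + 1/8·π_4 + 1/4·π_5
  π_2 = 1/4·π_0 + 1/8·π_1 + 1/8·π_2 + 1/8·π_3 + 1/8·π_4 + 1/8·π_5
  π_3 = 1/4·π_0 + 1/4·π_1 + 1/8·π_2 + 1/4·π_3 + 1/8·π_4 + 1/8·π_5
  π_4 = 1/8·π_0 + 1/8·π_1 + 1/4·π_2 + 1/4·π_3 + 1/4·π_4 + 1/8·π_5
  normalize: π_0 + π_1 + π_2 + π_3 + π_4 + π_5 = 1
Solving the linear system gives exactly π = [1/7, 468/3143, 1/7, 580/3143, 596/3143, 601/3143].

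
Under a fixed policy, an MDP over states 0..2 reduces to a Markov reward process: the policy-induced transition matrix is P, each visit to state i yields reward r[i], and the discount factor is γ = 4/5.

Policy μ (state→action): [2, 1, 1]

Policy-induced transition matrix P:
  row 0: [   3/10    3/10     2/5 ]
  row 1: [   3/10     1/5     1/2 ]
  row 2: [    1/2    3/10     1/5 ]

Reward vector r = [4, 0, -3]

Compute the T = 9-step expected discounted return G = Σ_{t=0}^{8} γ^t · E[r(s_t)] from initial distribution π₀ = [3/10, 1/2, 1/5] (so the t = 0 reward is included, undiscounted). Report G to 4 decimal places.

t=0: π = [0.3000, 0.5000, 0.2000], E[r] = 0.6000, γ^t·E[r] = 0.600000, running G = 0.600000
t=1: π = [0.3400, 0.2500, 0.4100], E[r] = 0.1300, γ^t·E[r] = 0.104000, running G = 0.704000
t=2: π = [0.3820, 0.2750, 0.3430], E[r] = 0.4990, γ^t·E[r] = 0.319360, running G = 1.023360
t=3: π = [0.3686, 0.2725, 0.3589], E[r] = 0.3977, γ^t·E[r] = 0.203622, running G = 1.226982
t=4: π = [0.3718, 0.2728, 0.3555], E[r] = 0.4207, γ^t·E[r] = 0.172323, running G = 1.399305
t=5: π = [0.3711, 0.2727, 0.3562], E[r] = 0.4158, γ^t·E[r] = 0.136260, running G = 1.535565
t=6: π = [0.3712, 0.2727, 0.3560], E[r] = 0.4168, γ^t·E[r] = 0.109271, running G = 1.644836
t=7: π = [0.3712, 0.2727, 0.3561], E[r] = 0.4166, γ^t·E[r] = 0.087374, running G = 1.732211
t=8: π = [0.3712, 0.2727, 0.3561], E[r] = 0.4167, γ^t·E[r] = 0.069906, running G = 1.802117

G = 1.8021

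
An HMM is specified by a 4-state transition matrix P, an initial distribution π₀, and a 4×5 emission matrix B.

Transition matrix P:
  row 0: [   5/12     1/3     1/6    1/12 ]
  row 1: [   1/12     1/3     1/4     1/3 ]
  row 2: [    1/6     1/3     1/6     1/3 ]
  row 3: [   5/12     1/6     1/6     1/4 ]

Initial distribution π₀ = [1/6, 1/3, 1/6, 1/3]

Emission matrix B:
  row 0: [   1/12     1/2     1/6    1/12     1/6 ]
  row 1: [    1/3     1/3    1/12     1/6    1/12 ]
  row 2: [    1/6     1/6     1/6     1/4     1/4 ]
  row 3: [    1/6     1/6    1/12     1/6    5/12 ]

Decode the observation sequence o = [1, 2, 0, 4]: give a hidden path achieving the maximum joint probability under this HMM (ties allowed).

t=0: δ = [8.333e-02, 1.111e-01, 2.778e-02, 5.556e-02]  (obs o_0=1)
t=1: δ = [5.787e-03, 3.086e-03, 4.630e-03, 3.086e-03]  ψ = [0, 1, 1, 1]  (obs o_1=2)
t=2: δ = [2.009e-04, 6.430e-04, 1.608e-04, 2.572e-04]  ψ = [0, 0, 0, 2]  (obs o_2=0)
t=3: δ = [1.786e-05, 1.786e-05, 4.019e-05, 8.931e-05]  ψ = [3, 1, 1, 1]  (obs o_3=4)
backtrack: best end state = 3; path = [0, 0, 1, 3]

path = [0, 0, 1, 3]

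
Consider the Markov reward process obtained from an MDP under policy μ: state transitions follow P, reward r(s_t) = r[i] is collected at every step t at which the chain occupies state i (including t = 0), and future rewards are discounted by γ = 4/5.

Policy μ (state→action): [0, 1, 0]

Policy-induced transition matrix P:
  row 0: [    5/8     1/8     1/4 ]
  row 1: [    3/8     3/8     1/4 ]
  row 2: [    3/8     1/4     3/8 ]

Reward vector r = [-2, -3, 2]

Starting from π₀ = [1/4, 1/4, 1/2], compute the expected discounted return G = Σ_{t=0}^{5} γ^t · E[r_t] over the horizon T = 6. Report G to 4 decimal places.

G = -3.0748

t=0: π = [0.2500, 0.2500, 0.5000], E[r] = -0.2500, γ^t·E[r] = -0.250000, running G = -0.250000
t=1: π = [0.4375, 0.2500, 0.3125], E[r] = -1.0000, γ^t·E[r] = -0.800000, running G = -1.050000
t=2: π = [0.4844, 0.2266, 0.2891], E[r] = -1.0703, γ^t·E[r] = -0.685000, running G = -1.735000
t=3: π = [0.4961, 0.2178, 0.2861], E[r] = -1.0732, γ^t·E[r] = -0.549500, running G = -2.284500
t=4: π = [0.4990, 0.2152, 0.2858], E[r] = -1.0721, γ^t·E[r] = -0.439150, running G = -2.723650
t=5: π = [0.4998, 0.2145, 0.2857], E[r] = -1.0716, γ^t·E[r] = -0.351155, running G = -3.074805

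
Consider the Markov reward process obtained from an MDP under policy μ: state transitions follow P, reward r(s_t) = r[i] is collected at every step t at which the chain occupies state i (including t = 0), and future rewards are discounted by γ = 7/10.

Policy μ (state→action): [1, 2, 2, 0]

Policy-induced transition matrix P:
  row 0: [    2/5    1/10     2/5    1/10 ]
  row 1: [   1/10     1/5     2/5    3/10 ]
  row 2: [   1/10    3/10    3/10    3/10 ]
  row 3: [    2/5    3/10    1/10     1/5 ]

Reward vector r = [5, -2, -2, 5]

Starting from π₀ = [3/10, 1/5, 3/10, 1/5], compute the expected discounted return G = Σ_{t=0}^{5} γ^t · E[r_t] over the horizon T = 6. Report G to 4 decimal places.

G = 3.9996

t=0: π = [0.3000, 0.2000, 0.3000, 0.2000], E[r] = 1.5000, γ^t·E[r] = 1.500000, running G = 1.500000
t=1: π = [0.2500, 0.2200, 0.3100, 0.2200], E[r] = 1.2900, γ^t·E[r] = 0.903000, running G = 2.403000
t=2: π = [0.2410, 0.2280, 0.3030, 0.2280], E[r] = 1.2830, γ^t·E[r] = 0.628670, running G = 3.031670
t=3: π = [0.2407, 0.2290, 0.3013, 0.2290], E[r] = 1.2879, γ^t·E[r] = 0.441750, running G = 3.473420
t=4: π = [0.2409, 0.2290, 0.3012, 0.2290], E[r] = 1.2891, γ^t·E[r] = 0.309511, running G = 3.782930
t=5: π = [0.2410, 0.2289, 0.3012, 0.2289], E[r] = 1.2892, γ^t·E[r] = 0.216673, running G = 3.999603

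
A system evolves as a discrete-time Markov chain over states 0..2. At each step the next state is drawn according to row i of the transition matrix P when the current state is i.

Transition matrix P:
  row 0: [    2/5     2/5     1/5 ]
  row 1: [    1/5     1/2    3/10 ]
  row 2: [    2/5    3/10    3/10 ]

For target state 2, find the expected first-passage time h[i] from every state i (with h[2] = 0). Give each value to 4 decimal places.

First-step conditioning: h[2] = 0; for i ≠ 2, h[i] = 1 + Σ_k P[i][k]·h[k].
  h[0] = 1 + 2/5·h[0] + 2/5·h[1]
  h[1] = 1 + 1/5·h[0] + 1/2·h[1]
Solving the 2×2 linear system over states ≠ 2 gives exactly h = [45/11, 40/11, 0] (h[2] = 0 is the target).

h = [4.0909, 3.6364, 0.0000]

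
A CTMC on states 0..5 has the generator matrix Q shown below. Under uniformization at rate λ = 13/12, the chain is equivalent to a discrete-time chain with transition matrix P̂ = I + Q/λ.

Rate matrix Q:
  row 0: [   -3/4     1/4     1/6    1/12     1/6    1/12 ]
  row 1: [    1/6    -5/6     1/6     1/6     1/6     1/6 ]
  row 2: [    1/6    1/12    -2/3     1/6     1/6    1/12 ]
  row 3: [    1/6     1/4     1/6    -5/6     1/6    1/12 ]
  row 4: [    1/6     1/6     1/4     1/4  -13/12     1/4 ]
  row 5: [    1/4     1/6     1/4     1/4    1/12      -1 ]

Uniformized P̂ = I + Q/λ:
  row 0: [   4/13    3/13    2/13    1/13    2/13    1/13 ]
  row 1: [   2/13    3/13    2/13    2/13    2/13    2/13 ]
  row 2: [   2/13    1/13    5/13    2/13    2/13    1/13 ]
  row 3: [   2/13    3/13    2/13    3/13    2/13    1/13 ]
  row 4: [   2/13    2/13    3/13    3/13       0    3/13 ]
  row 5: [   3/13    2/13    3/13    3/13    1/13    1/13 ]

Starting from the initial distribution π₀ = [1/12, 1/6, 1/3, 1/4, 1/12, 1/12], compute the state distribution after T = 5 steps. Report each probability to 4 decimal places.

π = [0.1918, 0.1782, 0.2237, 0.1704, 0.1260, 0.1100]

t=0: π = [0.0833, 0.1667, 0.3333, 0.2500, 0.0833, 0.0833]
t=1: π = [0.1731, 0.1667, 0.2436, 0.1795, 0.1346, 0.1026]
t=2: π = [0.1884, 0.1750, 0.2283, 0.1726, 0.1252, 0.1105]
t=3: π = [0.1913, 0.1775, 0.2247, 0.1708, 0.1261, 0.1097]
t=4: π = [0.1917, 0.1781, 0.2238, 0.1704, 0.1260, 0.1100]
t=5: π = [0.1918, 0.1782, 0.2237, 0.1704, 0.1260, 0.1100]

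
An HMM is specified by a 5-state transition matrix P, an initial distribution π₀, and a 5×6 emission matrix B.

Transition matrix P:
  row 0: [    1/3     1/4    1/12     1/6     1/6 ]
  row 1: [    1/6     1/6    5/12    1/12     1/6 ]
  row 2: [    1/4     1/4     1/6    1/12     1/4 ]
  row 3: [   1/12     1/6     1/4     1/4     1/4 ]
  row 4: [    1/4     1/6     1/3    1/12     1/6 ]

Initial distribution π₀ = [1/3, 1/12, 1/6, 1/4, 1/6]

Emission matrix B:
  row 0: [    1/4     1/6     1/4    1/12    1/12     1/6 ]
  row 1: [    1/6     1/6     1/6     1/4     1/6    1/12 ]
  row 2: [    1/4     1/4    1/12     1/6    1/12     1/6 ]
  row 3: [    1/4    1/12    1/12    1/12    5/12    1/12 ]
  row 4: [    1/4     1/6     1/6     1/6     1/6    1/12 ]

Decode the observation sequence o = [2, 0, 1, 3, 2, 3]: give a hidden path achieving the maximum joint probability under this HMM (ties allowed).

t=0: δ = [8.333e-02, 1.389e-02, 1.389e-02, 2.083e-02, 2.778e-02]  (obs o_0=2)
t=1: δ = [6.944e-03, 3.472e-03, 2.315e-03, 3.472e-03, 3.472e-03]  ψ = [0, 0, 4, 0, 0]  (obs o_1=0)
t=2: δ = [3.858e-04, 2.894e-04, 3.617e-04, 9.645e-05, 1.929e-04]  ψ = [0, 0, 1, 0, 0]  (obs o_2=1)
t=3: δ = [1.072e-05, 2.411e-05, 2.009e-05, 5.358e-06, 1.507e-05]  ψ = [0, 0, 1, 0, 2]  (obs o_3=3)
t=4: δ = [1.256e-06, 8.372e-07, 8.372e-07, 1.674e-07, 8.372e-07]  ψ = [2, 2, 1, 1, 2]  (obs o_4=2)
t=5: δ = [3.489e-08, 7.849e-08, 5.814e-08, 1.744e-08, 3.489e-08]  ψ = [0, 0, 1, 0, 0]  (obs o_5=3)
backtrack: best end state = 1; path = [0, 0, 1, 2, 0, 1]

path = [0, 0, 1, 2, 0, 1]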